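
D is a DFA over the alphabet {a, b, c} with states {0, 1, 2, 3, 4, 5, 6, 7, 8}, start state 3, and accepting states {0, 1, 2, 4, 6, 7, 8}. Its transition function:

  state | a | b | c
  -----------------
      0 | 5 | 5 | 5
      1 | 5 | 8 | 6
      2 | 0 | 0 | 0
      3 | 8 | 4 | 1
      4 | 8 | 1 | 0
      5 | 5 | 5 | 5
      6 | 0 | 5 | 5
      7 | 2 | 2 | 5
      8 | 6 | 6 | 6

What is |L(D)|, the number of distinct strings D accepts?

The useful subgraph on states {0, 1, 3, 4, 6, 8} is acyclic, so L(D) is finite; the longest accepting path visits 6 useful states, giving maximum string length 5.
Counting accepting paths from 3 by length: 3 of length 1, 8 of length 2, 12 of length 3, 10 of length 4, 3 of length 5. Total 36.

36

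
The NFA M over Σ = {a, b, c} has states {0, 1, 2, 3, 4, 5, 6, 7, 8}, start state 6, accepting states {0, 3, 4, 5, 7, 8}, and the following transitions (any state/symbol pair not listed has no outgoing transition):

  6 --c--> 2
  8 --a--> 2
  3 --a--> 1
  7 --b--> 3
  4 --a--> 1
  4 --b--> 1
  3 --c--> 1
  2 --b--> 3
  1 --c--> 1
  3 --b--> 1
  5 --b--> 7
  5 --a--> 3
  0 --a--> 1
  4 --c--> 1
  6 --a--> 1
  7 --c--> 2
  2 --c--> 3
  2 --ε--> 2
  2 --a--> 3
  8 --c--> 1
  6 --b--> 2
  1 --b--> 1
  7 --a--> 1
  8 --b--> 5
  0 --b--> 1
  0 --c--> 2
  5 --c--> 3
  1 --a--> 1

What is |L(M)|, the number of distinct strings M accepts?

6

The useful subgraph on states {2, 3, 6} is acyclic, so L(M) is finite; the longest accepting path visits 3 useful states, giving maximum string length 2.
Counting accepting paths from 6 by length: 6 of length 2. Total 6.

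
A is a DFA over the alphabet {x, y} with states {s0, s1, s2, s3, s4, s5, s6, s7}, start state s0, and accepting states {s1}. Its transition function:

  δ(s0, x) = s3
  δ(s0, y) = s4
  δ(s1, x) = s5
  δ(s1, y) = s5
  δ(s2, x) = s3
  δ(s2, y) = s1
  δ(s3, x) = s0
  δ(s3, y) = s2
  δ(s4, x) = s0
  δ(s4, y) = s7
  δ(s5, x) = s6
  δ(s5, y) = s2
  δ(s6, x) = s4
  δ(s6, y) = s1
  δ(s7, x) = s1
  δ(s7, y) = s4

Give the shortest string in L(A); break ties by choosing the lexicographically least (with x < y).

xyy

A breadth-first search from s0 reaches an accepting state first via the path s0 → s3 → s2 → s1 on input xyy.
No string of length < 3 is accepted (BFS exhausts all shorter strings without reaching an accepting state), and xyy is the lexicographically least accepting string of length 3.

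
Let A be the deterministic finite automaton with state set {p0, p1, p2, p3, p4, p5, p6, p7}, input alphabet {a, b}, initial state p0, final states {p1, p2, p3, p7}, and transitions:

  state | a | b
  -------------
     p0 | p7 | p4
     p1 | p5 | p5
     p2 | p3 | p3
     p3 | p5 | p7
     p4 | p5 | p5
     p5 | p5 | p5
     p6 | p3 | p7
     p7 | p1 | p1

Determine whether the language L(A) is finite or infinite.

The useful states (reachable from p0 and able to reach an accepting state) are {p0, p1, p7}.
Restricted to these states the transition graph has no cycle, so every accepting path has bounded length and L is finite.

finite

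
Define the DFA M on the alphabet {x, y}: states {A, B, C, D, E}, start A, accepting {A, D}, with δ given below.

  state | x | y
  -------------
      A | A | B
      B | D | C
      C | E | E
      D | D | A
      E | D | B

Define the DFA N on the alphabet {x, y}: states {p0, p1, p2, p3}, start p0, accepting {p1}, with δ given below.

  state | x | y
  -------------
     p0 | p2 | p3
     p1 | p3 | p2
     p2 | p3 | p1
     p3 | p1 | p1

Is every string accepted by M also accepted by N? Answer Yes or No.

No

The empty string ε is in L(M) but not in L(N).
So L(M) ⊄ L(N).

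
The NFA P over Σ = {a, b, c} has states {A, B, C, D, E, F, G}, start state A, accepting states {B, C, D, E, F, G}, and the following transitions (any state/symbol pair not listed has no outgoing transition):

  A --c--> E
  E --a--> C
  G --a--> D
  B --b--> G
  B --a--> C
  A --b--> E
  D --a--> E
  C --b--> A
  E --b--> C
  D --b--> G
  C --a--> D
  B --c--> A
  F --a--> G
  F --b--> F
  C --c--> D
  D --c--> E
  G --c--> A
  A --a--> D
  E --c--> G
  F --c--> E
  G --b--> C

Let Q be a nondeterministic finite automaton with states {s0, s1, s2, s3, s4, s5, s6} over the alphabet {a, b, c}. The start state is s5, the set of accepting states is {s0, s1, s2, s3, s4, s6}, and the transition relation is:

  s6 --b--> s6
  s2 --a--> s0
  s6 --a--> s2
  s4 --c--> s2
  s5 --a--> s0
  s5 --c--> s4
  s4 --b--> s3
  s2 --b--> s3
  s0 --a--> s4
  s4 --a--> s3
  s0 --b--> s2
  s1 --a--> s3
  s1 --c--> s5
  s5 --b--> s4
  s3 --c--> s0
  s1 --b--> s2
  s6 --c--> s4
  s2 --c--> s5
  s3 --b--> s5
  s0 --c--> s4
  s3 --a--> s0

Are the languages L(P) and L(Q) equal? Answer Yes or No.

Exploring the product automaton P × Q from the start pair (A, s5), following both machines on each input symbol, reaches 5 state pairs: (A, s5), (D, s0), (E, s4), (G, s2), (C, s3).
P accepts in {B, C, D, E, F, G} and Q accepts in {s0, s1, s2, s3, s4, s6}. In every reachable pair the two components are either both accepting — (D, s0), (E, s4), (G, s2), (C, s3) — or both non-accepting, so no string is accepted by exactly one of the machines: L(P) \ L(Q) and L(Q) \ L(P) are both empty.
Hence every string is accepted by P iff it is accepted by Q, and the two languages coincide.

Yes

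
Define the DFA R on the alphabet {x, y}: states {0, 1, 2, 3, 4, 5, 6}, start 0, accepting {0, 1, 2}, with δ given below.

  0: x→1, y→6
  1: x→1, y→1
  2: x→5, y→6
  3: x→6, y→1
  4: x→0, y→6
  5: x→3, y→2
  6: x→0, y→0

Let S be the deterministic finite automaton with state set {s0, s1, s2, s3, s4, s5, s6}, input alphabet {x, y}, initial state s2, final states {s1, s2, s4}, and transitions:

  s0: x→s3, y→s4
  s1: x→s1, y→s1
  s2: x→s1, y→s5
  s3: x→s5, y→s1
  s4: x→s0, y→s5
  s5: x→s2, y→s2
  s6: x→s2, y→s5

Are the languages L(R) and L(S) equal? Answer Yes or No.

Exploring the product automaton R × S from the start pair (0, s2), following both machines on each input symbol, reaches 3 state pairs: (0, s2), (1, s1), (6, s5).
R accepts in {0, 1, 2} and S accepts in {s1, s2, s4}. In every reachable pair the two components are either both accepting — (0, s2), (1, s1) — or both non-accepting, so no string is accepted by exactly one of the machines: L(R) \ L(S) and L(S) \ L(R) are both empty.
Hence every string is accepted by R iff it is accepted by S, and the two languages coincide.

Yes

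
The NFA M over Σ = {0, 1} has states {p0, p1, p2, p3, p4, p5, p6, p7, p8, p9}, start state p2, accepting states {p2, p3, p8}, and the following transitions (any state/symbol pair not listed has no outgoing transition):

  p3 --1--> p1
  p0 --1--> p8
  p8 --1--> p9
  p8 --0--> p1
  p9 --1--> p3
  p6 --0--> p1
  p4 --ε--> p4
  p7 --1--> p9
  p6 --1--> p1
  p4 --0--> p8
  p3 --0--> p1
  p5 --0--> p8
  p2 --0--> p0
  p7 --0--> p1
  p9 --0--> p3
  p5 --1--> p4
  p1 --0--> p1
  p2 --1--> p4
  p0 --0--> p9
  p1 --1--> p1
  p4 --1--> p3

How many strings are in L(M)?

10

The useful subgraph on states {p0, p2, p3, p4, p8, p9} is acyclic, so L(M) is finite; the longest accepting path visits 5 useful states, giving maximum string length 4.
Counting accepting paths from p2 by length: 1 of length 0, 3 of length 2, 2 of length 3, 4 of length 4. Total 10.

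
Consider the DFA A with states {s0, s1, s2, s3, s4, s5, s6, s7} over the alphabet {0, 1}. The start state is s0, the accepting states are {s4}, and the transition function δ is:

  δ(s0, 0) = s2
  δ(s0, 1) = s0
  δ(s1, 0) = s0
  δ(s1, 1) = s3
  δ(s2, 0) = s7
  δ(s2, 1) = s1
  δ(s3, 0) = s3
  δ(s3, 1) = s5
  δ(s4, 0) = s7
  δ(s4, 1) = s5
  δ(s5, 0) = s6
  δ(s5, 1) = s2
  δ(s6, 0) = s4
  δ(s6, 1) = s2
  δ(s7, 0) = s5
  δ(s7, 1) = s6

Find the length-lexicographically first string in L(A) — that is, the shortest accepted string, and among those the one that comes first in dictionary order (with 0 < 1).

0010

A breadth-first search from s0 reaches an accepting state first via the path s0 → s2 → s7 → s6 → s4 on input 0010.
No string of length < 4 is accepted (BFS exhausts all shorter strings without reaching an accepting state), and 0010 is the lexicographically least accepting string of length 4.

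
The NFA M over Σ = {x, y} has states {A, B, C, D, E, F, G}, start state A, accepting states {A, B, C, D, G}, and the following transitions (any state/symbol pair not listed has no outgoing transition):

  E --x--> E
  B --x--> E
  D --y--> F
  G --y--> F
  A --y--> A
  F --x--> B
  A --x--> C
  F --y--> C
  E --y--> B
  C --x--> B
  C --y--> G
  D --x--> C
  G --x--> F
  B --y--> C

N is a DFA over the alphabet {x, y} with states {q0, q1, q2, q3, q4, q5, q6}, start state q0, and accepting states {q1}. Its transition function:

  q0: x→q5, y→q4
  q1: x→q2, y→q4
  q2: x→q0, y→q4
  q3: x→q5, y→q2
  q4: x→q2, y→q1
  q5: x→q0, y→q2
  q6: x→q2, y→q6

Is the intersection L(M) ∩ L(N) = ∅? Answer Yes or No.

No

The string yy is accepted by both M and N.
Hence L(M) ∩ L(N) ≠ ∅.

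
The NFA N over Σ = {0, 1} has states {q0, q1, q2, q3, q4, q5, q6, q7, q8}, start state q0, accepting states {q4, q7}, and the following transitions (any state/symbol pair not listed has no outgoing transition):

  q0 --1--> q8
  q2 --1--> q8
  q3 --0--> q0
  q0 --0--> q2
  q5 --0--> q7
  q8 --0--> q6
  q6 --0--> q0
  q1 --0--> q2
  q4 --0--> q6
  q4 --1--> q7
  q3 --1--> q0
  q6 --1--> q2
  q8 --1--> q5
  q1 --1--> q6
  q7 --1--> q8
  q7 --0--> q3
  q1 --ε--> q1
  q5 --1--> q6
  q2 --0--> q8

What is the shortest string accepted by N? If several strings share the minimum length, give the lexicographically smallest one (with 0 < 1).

110

A breadth-first search from q0 reaches an accepting state first via the path q0 → q8 → q5 → q7 on input 110.
No string of length < 3 is accepted (BFS exhausts all shorter strings without reaching an accepting state), and 110 is the lexicographically least accepting string of length 3.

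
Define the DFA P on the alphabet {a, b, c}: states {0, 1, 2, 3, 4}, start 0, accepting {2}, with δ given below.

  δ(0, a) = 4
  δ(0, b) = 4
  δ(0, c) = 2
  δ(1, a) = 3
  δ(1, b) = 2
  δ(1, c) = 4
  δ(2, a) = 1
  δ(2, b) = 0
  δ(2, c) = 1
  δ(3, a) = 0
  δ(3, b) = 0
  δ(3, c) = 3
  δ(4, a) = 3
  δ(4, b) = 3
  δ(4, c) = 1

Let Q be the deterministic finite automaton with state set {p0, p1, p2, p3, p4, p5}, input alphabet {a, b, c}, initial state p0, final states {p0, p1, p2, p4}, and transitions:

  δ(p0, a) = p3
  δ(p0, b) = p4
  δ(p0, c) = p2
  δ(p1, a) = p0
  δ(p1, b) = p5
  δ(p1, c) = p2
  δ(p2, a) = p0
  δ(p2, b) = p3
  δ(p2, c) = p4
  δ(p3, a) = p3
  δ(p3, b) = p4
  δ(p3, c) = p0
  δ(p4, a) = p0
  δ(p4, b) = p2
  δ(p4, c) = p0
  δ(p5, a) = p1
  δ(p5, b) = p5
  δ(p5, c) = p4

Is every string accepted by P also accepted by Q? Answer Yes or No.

No

The string cbccb is in L(P) but not in L(Q).
So L(P) ⊄ L(Q).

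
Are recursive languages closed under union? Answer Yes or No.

Yes

Run a decider for L₁ and then a decider for L₂ on the input and accept if either accepts; both sub-runs halt, so this is again a decider.
So the recursive languages are closed under union.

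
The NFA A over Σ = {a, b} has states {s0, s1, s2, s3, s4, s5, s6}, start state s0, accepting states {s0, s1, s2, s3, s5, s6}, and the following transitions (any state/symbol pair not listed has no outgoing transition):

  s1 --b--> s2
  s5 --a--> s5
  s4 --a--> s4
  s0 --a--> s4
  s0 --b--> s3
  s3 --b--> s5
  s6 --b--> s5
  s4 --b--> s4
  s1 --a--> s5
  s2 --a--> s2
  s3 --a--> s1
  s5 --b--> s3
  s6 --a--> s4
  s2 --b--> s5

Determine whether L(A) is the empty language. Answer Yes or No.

No

The empty string ε is accepted: the run s0 ends in the accepting state s0.
Since at least one string is accepted, L(A) is not empty.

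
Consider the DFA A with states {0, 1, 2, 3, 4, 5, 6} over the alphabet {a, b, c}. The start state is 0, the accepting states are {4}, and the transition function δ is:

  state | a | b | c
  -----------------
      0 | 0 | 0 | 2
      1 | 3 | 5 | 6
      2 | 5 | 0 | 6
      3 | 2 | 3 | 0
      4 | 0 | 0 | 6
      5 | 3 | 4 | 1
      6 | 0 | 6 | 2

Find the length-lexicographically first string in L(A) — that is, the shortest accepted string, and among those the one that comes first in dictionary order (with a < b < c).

cab

A breadth-first search from 0 reaches an accepting state first via the path 0 → 2 → 5 → 4 on input cab.
No string of length < 3 is accepted (BFS exhausts all shorter strings without reaching an accepting state), and cab is the lexicographically least accepting string of length 3.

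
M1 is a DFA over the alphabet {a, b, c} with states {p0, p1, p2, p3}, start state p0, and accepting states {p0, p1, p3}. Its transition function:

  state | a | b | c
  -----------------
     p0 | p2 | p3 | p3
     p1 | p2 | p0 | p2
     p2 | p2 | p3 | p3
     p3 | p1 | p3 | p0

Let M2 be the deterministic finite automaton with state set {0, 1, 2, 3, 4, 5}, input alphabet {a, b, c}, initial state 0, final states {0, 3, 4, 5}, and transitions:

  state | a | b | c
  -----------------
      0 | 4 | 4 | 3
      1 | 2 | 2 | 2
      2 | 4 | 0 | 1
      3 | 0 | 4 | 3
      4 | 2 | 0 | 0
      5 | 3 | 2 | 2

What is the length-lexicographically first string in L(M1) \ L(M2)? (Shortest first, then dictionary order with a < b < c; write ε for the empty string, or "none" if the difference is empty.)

ba

The string ba is accepted by M1 but not by M2.
No shorter string lies in the difference, and ba is the lexicographically first length-2 string in L(M1) \ L(M2).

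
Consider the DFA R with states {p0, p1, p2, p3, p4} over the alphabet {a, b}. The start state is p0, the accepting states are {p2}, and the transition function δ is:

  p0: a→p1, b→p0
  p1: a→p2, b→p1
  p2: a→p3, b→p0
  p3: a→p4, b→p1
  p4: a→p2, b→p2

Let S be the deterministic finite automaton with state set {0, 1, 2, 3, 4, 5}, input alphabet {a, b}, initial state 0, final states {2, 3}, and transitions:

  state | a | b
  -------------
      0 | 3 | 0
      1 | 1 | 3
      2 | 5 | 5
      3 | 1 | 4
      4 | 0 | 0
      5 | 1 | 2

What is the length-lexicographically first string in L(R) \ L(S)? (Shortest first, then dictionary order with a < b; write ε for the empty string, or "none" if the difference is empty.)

aa

The string aa is accepted by R but not by S.
No shorter string lies in the difference, and aa is the lexicographically first length-2 string in L(R) \ L(S).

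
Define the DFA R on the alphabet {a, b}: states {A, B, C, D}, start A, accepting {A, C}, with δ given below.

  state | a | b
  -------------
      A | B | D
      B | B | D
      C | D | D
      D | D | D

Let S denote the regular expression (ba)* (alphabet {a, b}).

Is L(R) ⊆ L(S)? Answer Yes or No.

Yes

Converting the expression S to a DFA (subset construction, then merging equivalent states) gives the minimal DFA with states {s0, s1, s2}, start state s0, accepting states {s0} and transitions s0: a→s1, b→s2; s1: a→s1, b→s1; s2: a→s0, b→s1.
Exploring the product automaton R × S from the start pair (A, s0), following both machines on each input symbol, reaches 5 state pairs: (A, s0), (B, s1), (D, s2), (D, s1), (D, s0).
R accepts in {A, C} and S accepts in {s0}. The reachable pairs whose R-component is accepting are (A, s0); in each of them the S-component is accepting too, so the product for L(R) \ L(S) (R-component accepting, S-component rejecting) has no reachable accepting pair and the difference is empty.
Hence every string in L(R) is also in L(S).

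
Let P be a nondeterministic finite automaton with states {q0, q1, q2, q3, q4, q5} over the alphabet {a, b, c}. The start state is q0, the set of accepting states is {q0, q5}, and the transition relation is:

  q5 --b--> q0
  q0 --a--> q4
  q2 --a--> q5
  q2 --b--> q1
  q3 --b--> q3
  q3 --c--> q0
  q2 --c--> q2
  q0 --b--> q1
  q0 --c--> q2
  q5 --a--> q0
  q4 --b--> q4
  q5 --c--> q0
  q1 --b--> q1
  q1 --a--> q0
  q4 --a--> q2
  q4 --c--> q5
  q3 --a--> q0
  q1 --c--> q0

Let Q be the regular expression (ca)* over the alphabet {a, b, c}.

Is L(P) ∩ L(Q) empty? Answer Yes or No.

No

The empty string ε is accepted by both P and Q.
Hence L(P) ∩ L(Q) ≠ ∅.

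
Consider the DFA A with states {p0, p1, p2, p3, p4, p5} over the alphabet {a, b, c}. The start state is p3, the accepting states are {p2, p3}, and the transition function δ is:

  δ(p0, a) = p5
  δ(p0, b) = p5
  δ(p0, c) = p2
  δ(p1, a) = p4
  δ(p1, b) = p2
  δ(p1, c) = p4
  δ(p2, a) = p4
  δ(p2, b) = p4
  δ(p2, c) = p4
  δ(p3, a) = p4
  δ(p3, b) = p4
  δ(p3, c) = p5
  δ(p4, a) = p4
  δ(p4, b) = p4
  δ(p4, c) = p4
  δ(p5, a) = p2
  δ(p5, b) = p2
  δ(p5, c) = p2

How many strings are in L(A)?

4

The useful subgraph on states {p2, p3, p5} is acyclic, so L(A) is finite; the longest accepting path visits 3 useful states, giving maximum string length 2.
Counting accepting paths from p3 by length: 1 of length 0, 3 of length 2. Total 4.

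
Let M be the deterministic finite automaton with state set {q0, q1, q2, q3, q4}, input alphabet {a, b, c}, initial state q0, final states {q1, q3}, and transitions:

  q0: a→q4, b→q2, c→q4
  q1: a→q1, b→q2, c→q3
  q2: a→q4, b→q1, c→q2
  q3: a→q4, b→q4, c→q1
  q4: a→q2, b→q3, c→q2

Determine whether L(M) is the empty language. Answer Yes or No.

No

The string ab is accepted: the run q0 → q4 → q3 ends in the accepting state q3.
Since at least one string is accepted, L(M) is not empty.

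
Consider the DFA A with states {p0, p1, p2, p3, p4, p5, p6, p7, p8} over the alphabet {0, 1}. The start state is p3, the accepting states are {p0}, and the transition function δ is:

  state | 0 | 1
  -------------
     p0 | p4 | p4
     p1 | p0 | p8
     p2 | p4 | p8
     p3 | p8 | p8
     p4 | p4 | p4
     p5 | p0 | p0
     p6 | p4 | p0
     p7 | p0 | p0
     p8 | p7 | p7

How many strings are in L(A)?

8

The useful subgraph on states {p0, p3, p7, p8} is acyclic, so L(A) is finite; the longest accepting path visits 4 useful states, giving maximum string length 3.
Counting accepting paths from p3 by length: 8 of length 3. Total 8.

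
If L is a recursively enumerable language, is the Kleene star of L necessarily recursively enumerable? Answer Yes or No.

Dovetail over all factorisations of the input into blocks and all step bounds, running the recogniser for L on every block of a factorisation; accept if some factorisation has all of its blocks accepted.
So the recursively enumerable languages are closed under Kleene star.

Yes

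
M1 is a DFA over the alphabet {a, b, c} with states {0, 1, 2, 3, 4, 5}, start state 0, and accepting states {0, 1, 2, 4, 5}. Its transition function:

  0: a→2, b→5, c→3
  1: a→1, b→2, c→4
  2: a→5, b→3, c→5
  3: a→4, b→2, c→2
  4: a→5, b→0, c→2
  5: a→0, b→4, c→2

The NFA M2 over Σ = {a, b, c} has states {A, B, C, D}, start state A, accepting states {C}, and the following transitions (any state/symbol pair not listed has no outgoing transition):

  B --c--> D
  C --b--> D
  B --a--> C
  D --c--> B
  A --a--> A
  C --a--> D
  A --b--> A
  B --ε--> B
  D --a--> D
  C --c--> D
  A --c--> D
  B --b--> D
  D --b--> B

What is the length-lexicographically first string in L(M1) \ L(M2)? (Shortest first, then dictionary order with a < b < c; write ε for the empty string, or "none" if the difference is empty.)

The empty string ε is accepted by M1 but not by M2.
Since ε is the unique shortest string, it is the required witness.

ε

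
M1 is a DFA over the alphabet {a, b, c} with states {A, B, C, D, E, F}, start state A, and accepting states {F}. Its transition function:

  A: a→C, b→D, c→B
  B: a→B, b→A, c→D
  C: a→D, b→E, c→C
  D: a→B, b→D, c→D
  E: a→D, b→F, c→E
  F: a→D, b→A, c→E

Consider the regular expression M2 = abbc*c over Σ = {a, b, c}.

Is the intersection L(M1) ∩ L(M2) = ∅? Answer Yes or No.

Converting the expression M2 to a DFA (subset construction, then merging equivalent states) gives the minimal DFA with states {r0, r1, r2, r3, r4, r5}, start state r0, accepting states {r5} and transitions r0: a→r1, b→r2, c→r2; r1: a→r2, b→r3, c→r2; r2: a→r2, b→r2, c→r2; r3: a→r2, b→r4, c→r2; r4: a→r2, b→r2, c→r5; r5: a→r2, b→r2, c→r5.
Exploring the product automaton M1 × M2 from the start pair (A, r0), following both machines on each input symbol, reaches 11 state pairs: (A, r0), (C, r1), (D, r2), (B, r2), (E, r3), (C, r2), (A, r2), (F, r4), (E, r2), (E, r5), (F, r2).
M1 accepts in {F} and M2 accepts in {r5}; no reachable pair has both components accepting, so no string drives both machines to acceptance simultaneously and L(M1) ∩ L(M2) = ∅.
So no string is accepted by both, and the intersection is empty.

Yes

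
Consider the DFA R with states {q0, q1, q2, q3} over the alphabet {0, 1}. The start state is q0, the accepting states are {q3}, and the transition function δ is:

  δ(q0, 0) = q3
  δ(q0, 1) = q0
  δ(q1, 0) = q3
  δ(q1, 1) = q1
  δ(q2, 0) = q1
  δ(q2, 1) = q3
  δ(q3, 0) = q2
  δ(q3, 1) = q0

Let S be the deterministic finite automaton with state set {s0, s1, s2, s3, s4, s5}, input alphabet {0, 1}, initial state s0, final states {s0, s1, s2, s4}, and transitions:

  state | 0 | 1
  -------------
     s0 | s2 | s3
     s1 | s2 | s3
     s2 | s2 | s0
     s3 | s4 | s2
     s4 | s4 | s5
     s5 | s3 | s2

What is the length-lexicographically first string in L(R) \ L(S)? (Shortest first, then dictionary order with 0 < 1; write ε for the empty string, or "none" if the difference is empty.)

1001

The string 1001 is accepted by R but not by S.
No shorter string lies in the difference, and 1001 is the lexicographically first length-4 string in L(R) \ L(S).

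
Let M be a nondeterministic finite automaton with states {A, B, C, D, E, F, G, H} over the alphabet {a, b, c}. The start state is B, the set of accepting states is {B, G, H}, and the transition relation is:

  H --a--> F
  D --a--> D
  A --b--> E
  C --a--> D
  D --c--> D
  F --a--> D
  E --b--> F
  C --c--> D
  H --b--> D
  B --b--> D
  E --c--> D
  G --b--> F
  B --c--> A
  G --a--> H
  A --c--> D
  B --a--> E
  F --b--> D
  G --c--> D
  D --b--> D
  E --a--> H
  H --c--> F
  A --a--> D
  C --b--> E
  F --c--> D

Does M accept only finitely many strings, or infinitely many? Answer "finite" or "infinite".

The useful states (reachable from B and able to reach an accepting state) are {A, B, E, H}.
Restricted to these states the transition graph has no cycle, so every accepting path has bounded length and L is finite.

finite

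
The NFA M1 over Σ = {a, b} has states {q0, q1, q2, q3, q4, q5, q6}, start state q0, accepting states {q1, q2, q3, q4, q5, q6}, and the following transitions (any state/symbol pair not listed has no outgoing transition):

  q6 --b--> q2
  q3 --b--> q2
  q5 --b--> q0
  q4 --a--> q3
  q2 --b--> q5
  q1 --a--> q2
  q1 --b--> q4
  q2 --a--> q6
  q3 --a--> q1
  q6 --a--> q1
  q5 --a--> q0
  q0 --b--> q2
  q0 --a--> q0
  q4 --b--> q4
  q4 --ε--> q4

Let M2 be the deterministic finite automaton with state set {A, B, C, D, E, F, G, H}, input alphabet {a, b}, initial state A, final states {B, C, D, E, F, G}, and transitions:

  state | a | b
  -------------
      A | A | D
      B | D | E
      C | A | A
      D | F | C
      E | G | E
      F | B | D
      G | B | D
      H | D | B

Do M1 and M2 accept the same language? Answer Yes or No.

Exploring the product automaton M1 × M2 from the start pair (q0, A), following both machines on each input symbol, reaches 7 state pairs: (q0, A), (q2, D), (q6, F), (q5, C), (q1, B), (q4, E), (q3, G).
M1 accepts in {q1, q2, q3, q4, q5, q6} and M2 accepts in {B, C, D, E, F, G}. In every reachable pair the two components are either both accepting — (q2, D), (q6, F), (q5, C), (q1, B), (q4, E), (q3, G) — or both non-accepting, so no string is accepted by exactly one of the machines: L(M1) \ L(M2) and L(M2) \ L(M1) are both empty.
Hence every string is accepted by M1 iff it is accepted by M2, and the two languages coincide.

Yes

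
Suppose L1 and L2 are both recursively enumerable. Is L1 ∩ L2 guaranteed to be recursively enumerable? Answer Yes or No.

Run the recogniser for L₁; if it accepts, run the recogniser for L₂ and accept if that accepts too. If either runs forever the input is never accepted, which is all a recogniser needs.
So the recursively enumerable languages are closed under intersection.

Yes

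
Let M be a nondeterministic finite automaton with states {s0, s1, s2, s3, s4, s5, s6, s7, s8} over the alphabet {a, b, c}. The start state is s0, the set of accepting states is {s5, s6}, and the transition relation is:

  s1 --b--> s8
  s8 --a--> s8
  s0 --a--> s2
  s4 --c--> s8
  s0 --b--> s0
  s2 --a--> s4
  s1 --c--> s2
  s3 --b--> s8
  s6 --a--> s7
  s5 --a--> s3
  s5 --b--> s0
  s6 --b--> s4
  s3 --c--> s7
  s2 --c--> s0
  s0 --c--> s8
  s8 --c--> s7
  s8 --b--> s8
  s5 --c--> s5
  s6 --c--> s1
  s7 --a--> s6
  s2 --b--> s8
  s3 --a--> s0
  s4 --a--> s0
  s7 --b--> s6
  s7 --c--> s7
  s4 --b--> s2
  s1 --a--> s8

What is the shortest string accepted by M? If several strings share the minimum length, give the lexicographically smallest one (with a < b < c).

cca

A breadth-first search from s0 reaches an accepting state first via the path s0 → s8 → s7 → s6 on input cca.
No string of length < 3 is accepted (BFS exhausts all shorter strings without reaching an accepting state), and cca is the lexicographically least accepting string of length 3.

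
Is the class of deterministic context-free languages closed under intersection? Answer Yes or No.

DCFLs are closed under complement (normalise the DPDA to read all of its input, then flip the verdict). If they were also closed under intersection, De Morgan would make them closed under union; but {aⁿbⁿ : n≥0} and {aⁿb²ⁿ : n≥0} are DCFLs (push the a's; pop one per b, respectively one per two b's) whose union no deterministic PDA accepts: a DPDA for it would have a single run on aⁿb²ⁿ, accepting after the prefix aⁿbⁿ and accepting again after n more b's; an ordinary PDA that simulates it on a's and b's and, at any moment when it is accepting, may switch to reading only a fresh letter c while feeding each c to the simulation as a b, would accept aⁱbʲcᵏ (k≥1) exactly when both aⁱbʲ and aⁱbʲ⁺ᵏ are in the language, i.e. its language intersected with the regular set a*b*c⁺ would be exactly {aⁿbⁿcⁿ : n≥1} — impossible, since context-free languages are closed under intersection with regular sets and {aⁿbⁿcⁿ} is not context-free.

No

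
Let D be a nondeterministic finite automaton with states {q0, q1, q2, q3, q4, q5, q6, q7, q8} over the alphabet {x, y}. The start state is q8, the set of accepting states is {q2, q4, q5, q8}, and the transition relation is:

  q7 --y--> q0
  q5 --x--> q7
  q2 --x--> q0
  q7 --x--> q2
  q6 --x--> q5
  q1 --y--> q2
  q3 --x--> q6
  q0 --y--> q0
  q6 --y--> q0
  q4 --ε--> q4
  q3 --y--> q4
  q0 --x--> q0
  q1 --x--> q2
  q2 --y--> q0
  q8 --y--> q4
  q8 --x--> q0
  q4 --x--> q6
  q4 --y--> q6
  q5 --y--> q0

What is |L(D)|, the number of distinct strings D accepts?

The useful subgraph on states {q2, q4, q5, q6, q7, q8} is acyclic, so L(D) is finite; the longest accepting path visits 6 useful states, giving maximum string length 5.
Counting accepting paths from q8 by length: 1 of length 0, 1 of length 1, 2 of length 3, 2 of length 5. Total 6.

6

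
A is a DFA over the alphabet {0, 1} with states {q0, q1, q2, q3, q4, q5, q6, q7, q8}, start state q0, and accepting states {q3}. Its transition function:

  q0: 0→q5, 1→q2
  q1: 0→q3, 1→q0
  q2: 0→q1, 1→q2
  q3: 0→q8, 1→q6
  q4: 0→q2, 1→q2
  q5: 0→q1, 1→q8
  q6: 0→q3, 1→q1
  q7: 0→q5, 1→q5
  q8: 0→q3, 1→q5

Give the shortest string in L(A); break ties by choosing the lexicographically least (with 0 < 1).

A breadth-first search from q0 reaches an accepting state first via the path q0 → q5 → q1 → q3 on input 000.
No string of length < 3 is accepted (BFS exhausts all shorter strings without reaching an accepting state), and 000 is the lexicographically least accepting string of length 3.

000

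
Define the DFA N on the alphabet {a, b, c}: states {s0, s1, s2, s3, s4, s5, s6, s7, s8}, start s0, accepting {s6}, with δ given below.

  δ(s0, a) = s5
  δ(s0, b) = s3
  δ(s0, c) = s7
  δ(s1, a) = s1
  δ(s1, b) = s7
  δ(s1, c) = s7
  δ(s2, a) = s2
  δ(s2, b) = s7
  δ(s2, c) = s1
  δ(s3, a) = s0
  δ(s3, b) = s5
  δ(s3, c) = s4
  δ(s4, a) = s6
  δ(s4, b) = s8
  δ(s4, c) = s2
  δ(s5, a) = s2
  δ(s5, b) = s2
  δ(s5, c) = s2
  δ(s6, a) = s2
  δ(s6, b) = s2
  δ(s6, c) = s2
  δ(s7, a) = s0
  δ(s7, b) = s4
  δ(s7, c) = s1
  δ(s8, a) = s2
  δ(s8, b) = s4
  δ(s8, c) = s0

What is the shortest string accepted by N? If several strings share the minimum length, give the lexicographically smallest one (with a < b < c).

bca

A breadth-first search from s0 reaches an accepting state first via the path s0 → s3 → s4 → s6 on input bca.
No string of length < 3 is accepted (BFS exhausts all shorter strings without reaching an accepting state), and bca is the lexicographically least accepting string of length 3.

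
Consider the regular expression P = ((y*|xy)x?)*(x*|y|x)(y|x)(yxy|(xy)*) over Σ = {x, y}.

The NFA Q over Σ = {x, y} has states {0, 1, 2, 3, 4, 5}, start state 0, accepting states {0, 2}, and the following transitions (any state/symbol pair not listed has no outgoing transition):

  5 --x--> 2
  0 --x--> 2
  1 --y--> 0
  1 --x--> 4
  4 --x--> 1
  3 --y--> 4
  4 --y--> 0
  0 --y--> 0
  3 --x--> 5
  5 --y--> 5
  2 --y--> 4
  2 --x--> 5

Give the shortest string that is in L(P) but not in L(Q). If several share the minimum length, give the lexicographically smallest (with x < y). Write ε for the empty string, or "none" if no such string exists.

xx

The string xx is accepted by P but not by Q.
No shorter string lies in the difference, and xx is the lexicographically first length-2 string in L(P) \ L(Q).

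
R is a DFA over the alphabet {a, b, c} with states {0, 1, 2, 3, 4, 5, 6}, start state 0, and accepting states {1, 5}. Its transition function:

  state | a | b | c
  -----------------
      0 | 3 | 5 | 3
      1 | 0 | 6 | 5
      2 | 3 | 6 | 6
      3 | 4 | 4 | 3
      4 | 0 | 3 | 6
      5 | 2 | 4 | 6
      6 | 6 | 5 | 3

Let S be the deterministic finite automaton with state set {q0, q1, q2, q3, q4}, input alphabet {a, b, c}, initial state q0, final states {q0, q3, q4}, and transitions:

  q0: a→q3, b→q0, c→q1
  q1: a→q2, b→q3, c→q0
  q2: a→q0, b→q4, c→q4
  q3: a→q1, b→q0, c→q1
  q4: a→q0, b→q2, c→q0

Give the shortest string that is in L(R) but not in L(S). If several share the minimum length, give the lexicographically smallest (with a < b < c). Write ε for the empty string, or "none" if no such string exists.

The string cacb is accepted by R but not by S.
No shorter string lies in the difference, and cacb is the lexicographically first length-4 string in L(R) \ L(S).

cacb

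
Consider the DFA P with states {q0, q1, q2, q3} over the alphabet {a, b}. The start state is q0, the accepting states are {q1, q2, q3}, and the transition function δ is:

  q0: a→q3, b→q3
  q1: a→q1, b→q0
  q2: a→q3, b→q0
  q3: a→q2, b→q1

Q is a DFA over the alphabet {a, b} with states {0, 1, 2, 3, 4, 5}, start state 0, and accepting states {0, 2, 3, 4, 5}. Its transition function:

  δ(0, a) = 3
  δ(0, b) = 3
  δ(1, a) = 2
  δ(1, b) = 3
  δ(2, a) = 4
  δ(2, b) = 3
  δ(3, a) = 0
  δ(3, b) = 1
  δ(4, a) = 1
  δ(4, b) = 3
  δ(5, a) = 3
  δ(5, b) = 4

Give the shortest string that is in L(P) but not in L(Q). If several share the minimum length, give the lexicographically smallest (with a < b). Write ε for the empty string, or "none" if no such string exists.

The string ab is accepted by P but not by Q.
No shorter string lies in the difference, and ab is the lexicographically first length-2 string in L(P) \ L(Q).

ab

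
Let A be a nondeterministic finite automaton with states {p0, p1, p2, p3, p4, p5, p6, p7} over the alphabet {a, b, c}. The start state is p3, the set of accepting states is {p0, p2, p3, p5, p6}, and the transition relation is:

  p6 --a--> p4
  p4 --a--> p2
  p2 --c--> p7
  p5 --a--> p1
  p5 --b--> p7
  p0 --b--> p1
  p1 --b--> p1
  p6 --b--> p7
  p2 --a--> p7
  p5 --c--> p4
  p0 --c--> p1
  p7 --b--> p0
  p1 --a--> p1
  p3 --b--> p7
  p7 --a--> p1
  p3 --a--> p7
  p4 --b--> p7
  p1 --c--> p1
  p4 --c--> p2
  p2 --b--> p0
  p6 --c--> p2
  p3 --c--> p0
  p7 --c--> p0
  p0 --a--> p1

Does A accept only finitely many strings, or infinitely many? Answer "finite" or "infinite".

The useful states (reachable from p3 and able to reach an accepting state) are {p0, p3, p7}.
Restricted to these states the transition graph has no cycle, so every accepting path has bounded length and L is finite.

finite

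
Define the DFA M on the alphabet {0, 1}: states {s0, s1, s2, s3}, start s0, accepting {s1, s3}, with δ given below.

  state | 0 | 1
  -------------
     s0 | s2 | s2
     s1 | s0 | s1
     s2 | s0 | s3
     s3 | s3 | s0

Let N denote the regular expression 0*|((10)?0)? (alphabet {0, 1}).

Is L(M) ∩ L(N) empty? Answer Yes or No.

Yes

Converting the expression N to a DFA (subset construction, then merging equivalent states) gives the minimal DFA with states {n0, n1, n2, n3, n4, n5}, start state n0, accepting states {n0, n1, n5} and transitions n0: 0→n1, 1→n2; n1: 0→n1, 1→n3; n2: 0→n4, 1→n3; n3: 0→n3, 1→n3; n4: 0→n5, 1→n3; n5: 0→n3, 1→n3.
Exploring the product automaton M × N from the start pair (s0, n0), following both machines on each input symbol, reaches 9 state pairs: (s0, n0), (s2, n1), (s2, n2), (s0, n1), (s3, n3), (s0, n4), (s2, n3), (s0, n3), (s2, n5).
M accepts in {s1, s3} and N accepts in {n0, n1, n5}; no reachable pair has both components accepting, so no string drives both machines to acceptance simultaneously and L(M) ∩ L(N) = ∅.
So no string is accepted by both, and the intersection is empty.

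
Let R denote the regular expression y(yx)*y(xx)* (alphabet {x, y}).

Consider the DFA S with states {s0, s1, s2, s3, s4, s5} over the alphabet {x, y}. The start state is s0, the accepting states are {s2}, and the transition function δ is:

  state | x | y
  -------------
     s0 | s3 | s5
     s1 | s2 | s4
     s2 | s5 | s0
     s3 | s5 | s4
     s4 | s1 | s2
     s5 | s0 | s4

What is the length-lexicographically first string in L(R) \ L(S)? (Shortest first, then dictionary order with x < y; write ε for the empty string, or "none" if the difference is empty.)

yy

The string yy is accepted by R but not by S.
No shorter string lies in the difference, and yy is the lexicographically first length-2 string in L(R) \ L(S).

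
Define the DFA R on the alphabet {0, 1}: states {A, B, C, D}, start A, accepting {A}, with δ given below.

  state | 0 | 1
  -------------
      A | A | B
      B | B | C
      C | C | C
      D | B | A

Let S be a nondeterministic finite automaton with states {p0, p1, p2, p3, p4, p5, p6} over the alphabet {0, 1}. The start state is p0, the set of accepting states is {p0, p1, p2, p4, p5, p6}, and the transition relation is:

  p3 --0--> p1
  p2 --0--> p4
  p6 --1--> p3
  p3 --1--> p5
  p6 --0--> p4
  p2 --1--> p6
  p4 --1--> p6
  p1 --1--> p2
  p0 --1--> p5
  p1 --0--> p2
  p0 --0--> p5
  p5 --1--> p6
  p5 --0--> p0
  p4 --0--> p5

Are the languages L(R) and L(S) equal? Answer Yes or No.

The string 1 is accepted by S but rejected by R.
So L(R) ≠ L(S).

No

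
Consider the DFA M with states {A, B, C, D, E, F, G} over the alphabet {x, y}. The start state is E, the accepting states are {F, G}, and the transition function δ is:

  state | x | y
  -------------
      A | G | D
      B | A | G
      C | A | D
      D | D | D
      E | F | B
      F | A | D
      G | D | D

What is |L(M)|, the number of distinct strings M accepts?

The useful subgraph on states {A, B, E, F, G} is acyclic, so L(M) is finite; the longest accepting path visits 4 useful states, giving maximum string length 3.
Counting accepting paths from E by length: 1 of length 1, 1 of length 2, 2 of length 3. Total 4.

4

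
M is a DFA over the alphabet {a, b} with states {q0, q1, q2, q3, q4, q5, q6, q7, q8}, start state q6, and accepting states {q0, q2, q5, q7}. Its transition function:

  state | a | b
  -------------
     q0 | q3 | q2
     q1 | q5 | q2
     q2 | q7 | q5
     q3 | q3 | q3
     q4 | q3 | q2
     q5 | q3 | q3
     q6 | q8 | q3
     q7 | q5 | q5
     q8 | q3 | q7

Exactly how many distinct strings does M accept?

The useful subgraph on states {q5, q6, q7, q8} is acyclic, so L(M) is finite; the longest accepting path visits 4 useful states, giving maximum string length 3.
Counting accepting paths from q6 by length: 1 of length 2, 2 of length 3. Total 3.

3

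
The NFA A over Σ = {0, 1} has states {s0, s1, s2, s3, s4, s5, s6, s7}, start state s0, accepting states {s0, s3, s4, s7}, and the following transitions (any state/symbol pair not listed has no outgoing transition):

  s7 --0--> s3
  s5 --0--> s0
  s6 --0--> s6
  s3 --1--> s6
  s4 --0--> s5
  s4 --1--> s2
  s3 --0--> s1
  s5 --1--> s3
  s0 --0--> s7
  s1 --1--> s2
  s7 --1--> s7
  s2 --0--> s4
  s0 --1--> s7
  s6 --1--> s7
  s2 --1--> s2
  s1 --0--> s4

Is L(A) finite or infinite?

infinite

State s2 is reachable from the start and can reach an accepting state, and it lies on the cycle s2 → s2.
Traversing that cycle any number of times yields accepted strings of unbounded length, so the language is infinite.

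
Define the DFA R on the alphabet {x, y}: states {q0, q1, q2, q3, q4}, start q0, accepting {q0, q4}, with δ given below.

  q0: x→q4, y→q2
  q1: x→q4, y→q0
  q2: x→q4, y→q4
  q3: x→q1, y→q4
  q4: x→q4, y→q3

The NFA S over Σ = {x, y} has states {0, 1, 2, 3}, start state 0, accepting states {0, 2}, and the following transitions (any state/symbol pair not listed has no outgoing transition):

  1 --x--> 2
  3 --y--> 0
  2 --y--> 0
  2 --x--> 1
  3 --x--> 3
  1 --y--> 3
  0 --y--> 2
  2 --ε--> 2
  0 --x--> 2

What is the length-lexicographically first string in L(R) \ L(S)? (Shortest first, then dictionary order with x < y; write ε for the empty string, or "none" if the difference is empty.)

xx

The string xx is accepted by R but not by S.
No shorter string lies in the difference, and xx is the lexicographically first length-2 string in L(R) \ L(S).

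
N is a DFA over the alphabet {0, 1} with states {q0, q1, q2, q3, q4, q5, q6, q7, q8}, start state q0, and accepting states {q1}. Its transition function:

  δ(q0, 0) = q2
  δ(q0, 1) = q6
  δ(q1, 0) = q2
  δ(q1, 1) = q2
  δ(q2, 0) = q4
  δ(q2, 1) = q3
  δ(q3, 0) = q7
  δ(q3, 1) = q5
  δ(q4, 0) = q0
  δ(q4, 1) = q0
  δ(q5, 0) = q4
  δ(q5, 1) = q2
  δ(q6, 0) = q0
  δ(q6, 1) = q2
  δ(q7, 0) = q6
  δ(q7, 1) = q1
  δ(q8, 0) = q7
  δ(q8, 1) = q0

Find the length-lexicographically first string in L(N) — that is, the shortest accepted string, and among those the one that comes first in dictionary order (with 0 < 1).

A breadth-first search from q0 reaches an accepting state first via the path q0 → q2 → q3 → q7 → q1 on input 0101.
No string of length < 4 is accepted (BFS exhausts all shorter strings without reaching an accepting state), and 0101 is the lexicographically least accepting string of length 4.

0101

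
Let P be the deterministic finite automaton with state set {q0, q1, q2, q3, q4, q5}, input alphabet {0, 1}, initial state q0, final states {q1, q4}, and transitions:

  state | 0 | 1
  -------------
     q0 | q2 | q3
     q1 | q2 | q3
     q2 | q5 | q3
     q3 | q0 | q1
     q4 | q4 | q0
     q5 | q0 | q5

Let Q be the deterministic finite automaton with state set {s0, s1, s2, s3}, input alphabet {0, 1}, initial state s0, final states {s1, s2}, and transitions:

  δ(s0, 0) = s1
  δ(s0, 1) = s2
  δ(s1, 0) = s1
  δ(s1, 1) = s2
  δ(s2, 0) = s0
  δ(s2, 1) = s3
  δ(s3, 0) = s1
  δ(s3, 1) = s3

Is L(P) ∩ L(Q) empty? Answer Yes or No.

Yes

Exploring the product automaton P × Q from the start pair (q0, s0), following both machines on each input symbol, reaches 9 state pairs: (q0, s0), (q2, s1), (q3, s2), (q5, s1), (q1, s3), (q0, s1), (q5, s2), (q3, s3), (q5, s3).
P accepts in {q1, q4} and Q accepts in {s1, s2}; no reachable pair has both components accepting, so no string drives both machines to acceptance simultaneously and L(P) ∩ L(Q) = ∅.
So no string is accepted by both, and the intersection is empty.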